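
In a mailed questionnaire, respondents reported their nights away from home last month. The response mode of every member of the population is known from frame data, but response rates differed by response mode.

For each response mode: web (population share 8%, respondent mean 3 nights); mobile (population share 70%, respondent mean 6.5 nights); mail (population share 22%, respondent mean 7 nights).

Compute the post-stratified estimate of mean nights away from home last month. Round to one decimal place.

Each cell contributes population-share × respondent value:
  web: 0.08 × 3 = 0.24
  mobile: 0.7 × 6.5 = 4.55
  mail: 0.22 × 7 = 1.54
Post-stratified estimate = 6.33 → 6.3.

6.3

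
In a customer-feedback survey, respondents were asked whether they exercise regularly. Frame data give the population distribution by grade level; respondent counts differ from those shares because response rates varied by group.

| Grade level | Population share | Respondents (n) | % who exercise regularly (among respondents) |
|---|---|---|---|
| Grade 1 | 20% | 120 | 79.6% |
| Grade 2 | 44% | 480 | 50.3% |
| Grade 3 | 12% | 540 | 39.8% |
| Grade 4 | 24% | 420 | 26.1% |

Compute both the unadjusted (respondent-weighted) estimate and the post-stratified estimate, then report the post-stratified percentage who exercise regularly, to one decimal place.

Naive respondent-only estimate (weights = respondent counts):
  (120/1560)×79.6 + (480/1560)×50.3 + (540/1560)×39.8 + (420/1560)×26.1 = 42.4038%
Reweighting by population grade level shares:
  0.2×79.6 + 0.44×50.3 + 0.12×39.8 + 0.24×26.1 = 49.092%

49.1%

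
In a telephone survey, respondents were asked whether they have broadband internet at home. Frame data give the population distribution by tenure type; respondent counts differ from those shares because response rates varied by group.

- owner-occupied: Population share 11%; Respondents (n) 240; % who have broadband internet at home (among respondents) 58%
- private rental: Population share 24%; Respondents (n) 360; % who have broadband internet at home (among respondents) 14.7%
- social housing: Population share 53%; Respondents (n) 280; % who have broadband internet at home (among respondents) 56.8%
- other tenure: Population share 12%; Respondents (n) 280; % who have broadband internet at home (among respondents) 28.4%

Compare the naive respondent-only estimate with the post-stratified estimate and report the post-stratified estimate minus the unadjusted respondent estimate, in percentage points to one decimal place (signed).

Without adjustment, the pooled respondent share is:
  (240/1160)×58 + (360/1160)×14.7 + (280/1160)×56.8 + (280/1160)×28.4 = 37.1276%
Post-stratified estimate weights by population shares:
  0.11×58 + 0.24×14.7 + 0.53×56.8 + 0.12×28.4 = 43.42%
Difference = 43.42 − 37.1276 = 6.2924 pp.

+6.3 percentage points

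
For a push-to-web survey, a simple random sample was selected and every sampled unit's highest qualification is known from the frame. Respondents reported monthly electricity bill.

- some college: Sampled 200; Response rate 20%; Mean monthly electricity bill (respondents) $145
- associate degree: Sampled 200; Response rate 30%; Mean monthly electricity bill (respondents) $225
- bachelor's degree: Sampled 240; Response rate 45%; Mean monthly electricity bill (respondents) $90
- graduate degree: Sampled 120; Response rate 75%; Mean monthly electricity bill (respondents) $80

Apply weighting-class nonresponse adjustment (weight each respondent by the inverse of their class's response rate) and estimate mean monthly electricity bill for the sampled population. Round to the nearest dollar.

$138

Each respondent's weight = sampled/responded in their class; summing within a class gives n_sampled, so:
  some college: 200 × 145 = 29,000
  associate degree: 200 × 225 = 45,000
  bachelor's degree: 240 × 90 = 21,600
  graduate degree: 120 × 80 = 9600
Adjusted estimate = 105,200 / 760 = 138.421 → $138.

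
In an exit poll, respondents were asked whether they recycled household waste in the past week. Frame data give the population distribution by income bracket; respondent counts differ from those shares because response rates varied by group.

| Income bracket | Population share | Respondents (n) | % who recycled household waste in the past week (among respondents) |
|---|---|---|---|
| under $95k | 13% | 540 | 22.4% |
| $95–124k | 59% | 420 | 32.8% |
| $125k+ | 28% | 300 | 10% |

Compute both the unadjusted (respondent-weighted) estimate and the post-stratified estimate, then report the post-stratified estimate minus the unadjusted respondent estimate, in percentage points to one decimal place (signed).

Naive respondent-only estimate (weights = respondent counts):
  (540/1260)×22.4 + (420/1260)×32.8 + (300/1260)×10 = 22.9143%
Post-stratified estimate weights by population shares:
  0.13×22.4 + 0.59×32.8 + 0.28×10 = 25.064%
Difference = 25.064 − 22.9143 = 2.1497 pp.

+2.1 percentage points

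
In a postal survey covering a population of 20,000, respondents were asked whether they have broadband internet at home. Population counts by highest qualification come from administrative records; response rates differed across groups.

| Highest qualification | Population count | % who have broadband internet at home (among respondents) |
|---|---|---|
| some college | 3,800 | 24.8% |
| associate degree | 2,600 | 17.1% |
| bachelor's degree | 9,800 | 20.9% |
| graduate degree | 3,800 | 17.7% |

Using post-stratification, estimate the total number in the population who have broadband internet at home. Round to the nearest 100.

Estimated count per cell = population count × respondent percentage:
  some college: 3,800 × 24.8% = 942.4
  associate degree: 2,600 × 17.1% = 444.6
  bachelor's degree: 9,800 × 20.9% = 2048.2
  graduate degree: 3,800 × 17.7% = 672.6
Estimated total = 4107.8 → 4,100.

4,100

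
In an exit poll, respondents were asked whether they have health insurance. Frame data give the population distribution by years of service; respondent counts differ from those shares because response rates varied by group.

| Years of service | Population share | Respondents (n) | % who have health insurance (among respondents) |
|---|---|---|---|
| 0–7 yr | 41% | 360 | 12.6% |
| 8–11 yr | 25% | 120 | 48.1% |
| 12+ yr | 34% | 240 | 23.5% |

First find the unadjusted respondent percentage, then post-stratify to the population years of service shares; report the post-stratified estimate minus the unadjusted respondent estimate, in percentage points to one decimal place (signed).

Naive respondent-only estimate (weights = respondent counts):
  (360/720)×12.6 + (120/720)×48.1 + (240/720)×23.5 = 22.15%
Post-stratified estimate weights by population shares:
  0.41×12.6 + 0.25×48.1 + 0.34×23.5 = 25.181%
Difference = 25.181 − 22.15 = 3.031 pp.

+3.0 percentage points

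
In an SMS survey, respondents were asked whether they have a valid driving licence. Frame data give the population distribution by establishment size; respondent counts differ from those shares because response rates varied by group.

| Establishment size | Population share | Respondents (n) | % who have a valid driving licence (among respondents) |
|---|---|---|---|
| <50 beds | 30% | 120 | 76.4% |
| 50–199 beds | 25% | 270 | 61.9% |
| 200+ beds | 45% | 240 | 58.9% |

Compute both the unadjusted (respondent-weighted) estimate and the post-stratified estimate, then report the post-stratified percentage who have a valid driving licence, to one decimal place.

64.9%

Unadjusted (pooled respondent) estimate weights by respondent counts:
  (120/630)×76.4 + (270/630)×61.9 + (240/630)×58.9 = 63.519%
Post-stratified estimate weights by population shares:
  0.3×76.4 + 0.25×61.9 + 0.45×58.9 = 64.9%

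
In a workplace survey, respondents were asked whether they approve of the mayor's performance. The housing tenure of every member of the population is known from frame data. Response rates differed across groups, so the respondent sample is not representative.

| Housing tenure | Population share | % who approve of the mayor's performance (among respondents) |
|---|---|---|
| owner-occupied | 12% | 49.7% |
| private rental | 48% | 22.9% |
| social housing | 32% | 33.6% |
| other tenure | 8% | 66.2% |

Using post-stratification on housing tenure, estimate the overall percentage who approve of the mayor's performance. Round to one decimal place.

Weight each group's respondent value by its population share:
  owner-occupied: 0.12 × 49.7 = 5.964
  private rental: 0.48 × 22.9 = 10.992
  social housing: 0.32 × 33.6 = 10.752
  other tenure: 0.08 × 66.2 = 5.296
Post-stratified estimate = 33.004 → 33.0%.

33.0%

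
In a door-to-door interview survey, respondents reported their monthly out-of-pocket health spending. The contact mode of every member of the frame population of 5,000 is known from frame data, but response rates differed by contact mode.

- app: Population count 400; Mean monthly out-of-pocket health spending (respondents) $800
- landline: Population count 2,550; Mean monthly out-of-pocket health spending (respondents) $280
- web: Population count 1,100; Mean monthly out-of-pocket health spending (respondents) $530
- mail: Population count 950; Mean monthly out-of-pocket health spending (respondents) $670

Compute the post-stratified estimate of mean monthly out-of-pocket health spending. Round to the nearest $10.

$450

Post-stratification weights by population share, not respondent share:
  app: (400/5,000) × 800 = 64
  landline: (2,550/5,000) × 280 = 142.8
  web: (1,100/5,000) × 530 = 116.6
  mail: (950/5,000) × 670 = 127.3
Post-stratified estimate = 450.7 → $450.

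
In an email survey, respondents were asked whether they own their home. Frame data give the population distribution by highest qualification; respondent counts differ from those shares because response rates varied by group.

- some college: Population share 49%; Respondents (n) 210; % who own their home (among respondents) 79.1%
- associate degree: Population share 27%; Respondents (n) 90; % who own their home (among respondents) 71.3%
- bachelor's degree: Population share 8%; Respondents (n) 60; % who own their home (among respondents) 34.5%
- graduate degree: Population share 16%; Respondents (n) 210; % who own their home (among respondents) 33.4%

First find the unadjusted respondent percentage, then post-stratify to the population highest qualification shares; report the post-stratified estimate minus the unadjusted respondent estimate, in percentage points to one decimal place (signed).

Unadjusted (pooled respondent) estimate weights by respondent counts:
  (210/570)×79.1 + (90/570)×71.3 + (60/570)×34.5 + (210/570)×33.4 = 56.3368%
Post-stratifying to population shares instead:
  0.49×79.1 + 0.27×71.3 + 0.08×34.5 + 0.16×33.4 = 66.114%
Difference = 66.114 − 56.3368 = 9.7772 pp.

+9.8 percentage points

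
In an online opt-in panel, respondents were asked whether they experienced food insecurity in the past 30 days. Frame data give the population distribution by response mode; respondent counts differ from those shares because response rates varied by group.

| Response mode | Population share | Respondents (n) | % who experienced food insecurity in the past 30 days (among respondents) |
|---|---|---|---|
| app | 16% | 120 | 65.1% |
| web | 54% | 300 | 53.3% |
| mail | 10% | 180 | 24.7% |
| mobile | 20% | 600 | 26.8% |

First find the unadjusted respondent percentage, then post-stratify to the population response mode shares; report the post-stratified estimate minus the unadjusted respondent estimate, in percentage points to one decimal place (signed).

+10.1 percentage points

Without adjustment, the pooled respondent share is:
  (120/1200)×65.1 + (300/1200)×53.3 + (180/1200)×24.7 + (600/1200)×26.8 = 36.94%
Post-stratifying to population shares instead:
  0.16×65.1 + 0.54×53.3 + 0.1×24.7 + 0.2×26.8 = 47.028%
Difference = 47.028 − 36.94 = 10.088 pp.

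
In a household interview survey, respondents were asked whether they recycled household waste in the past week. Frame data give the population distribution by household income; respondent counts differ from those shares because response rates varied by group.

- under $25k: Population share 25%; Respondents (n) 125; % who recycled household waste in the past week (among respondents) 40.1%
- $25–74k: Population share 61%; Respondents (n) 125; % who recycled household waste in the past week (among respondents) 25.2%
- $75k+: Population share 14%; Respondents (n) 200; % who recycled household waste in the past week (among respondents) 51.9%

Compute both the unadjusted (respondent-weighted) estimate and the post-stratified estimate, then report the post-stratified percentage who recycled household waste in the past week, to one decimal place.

Unadjusted (pooled respondent) estimate weights by respondent counts:
  (125/450)×40.1 + (125/450)×25.2 + (200/450)×51.9 = 41.2056%
Post-stratified estimate weights by population shares:
  0.25×40.1 + 0.61×25.2 + 0.14×51.9 = 32.663%

32.7%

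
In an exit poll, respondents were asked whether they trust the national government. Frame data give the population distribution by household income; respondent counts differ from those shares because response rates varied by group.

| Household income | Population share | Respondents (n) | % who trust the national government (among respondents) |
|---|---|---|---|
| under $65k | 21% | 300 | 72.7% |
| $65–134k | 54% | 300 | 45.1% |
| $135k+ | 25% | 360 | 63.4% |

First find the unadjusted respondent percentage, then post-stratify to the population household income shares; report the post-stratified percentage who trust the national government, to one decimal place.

Without adjustment, the pooled respondent share is:
  (300/960)×72.7 + (300/960)×45.1 + (360/960)×63.4 = 60.5875%
Post-stratified estimate weights by population shares:
  0.21×72.7 + 0.54×45.1 + 0.25×63.4 = 55.471%

55.5%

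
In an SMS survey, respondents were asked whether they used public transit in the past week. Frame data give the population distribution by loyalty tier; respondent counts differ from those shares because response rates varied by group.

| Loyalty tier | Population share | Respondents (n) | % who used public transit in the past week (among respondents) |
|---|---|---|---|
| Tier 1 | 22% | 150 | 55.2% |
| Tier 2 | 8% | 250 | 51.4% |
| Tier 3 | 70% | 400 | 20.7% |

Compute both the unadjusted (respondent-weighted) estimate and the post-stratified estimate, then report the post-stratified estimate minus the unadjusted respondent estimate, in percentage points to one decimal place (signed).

-6.0 percentage points

Without adjustment, the pooled respondent share is:
  (150/800)×55.2 + (250/800)×51.4 + (400/800)×20.7 = 36.7625%
Post-stratifying to population shares instead:
  0.22×55.2 + 0.08×51.4 + 0.7×20.7 = 30.746%
Difference = 30.746 − 36.7625 = -6.0165 pp.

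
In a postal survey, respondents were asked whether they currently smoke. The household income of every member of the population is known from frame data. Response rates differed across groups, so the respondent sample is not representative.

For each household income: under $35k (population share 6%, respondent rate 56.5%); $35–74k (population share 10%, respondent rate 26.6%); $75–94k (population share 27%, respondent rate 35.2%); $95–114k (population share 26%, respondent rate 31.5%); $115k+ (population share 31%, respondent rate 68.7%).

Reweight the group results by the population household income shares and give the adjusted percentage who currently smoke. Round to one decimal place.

Reweight to the known household income distribution:
  under $35k: 0.06 × 56.5 = 3.39
  $35–74k: 0.1 × 26.6 = 2.66
  $75–94k: 0.27 × 35.2 = 9.504
  $95–114k: 0.26 × 31.5 = 8.19
  $115k+: 0.31 × 68.7 = 21.297
Post-stratified estimate = 45.041 → 45.0%.

45.0%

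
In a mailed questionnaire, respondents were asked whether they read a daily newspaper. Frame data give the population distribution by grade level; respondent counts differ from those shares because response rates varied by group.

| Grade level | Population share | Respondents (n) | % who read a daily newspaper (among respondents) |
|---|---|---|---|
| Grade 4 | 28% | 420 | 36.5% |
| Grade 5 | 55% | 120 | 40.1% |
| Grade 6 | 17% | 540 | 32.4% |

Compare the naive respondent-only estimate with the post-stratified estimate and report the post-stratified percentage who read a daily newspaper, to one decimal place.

Naive respondent-only estimate (weights = respondent counts):
  (420/1080)×36.5 + (120/1080)×40.1 + (540/1080)×32.4 = 34.85%
Post-stratified estimate weights by population shares:
  0.28×36.5 + 0.55×40.1 + 0.17×32.4 = 37.783%

37.8%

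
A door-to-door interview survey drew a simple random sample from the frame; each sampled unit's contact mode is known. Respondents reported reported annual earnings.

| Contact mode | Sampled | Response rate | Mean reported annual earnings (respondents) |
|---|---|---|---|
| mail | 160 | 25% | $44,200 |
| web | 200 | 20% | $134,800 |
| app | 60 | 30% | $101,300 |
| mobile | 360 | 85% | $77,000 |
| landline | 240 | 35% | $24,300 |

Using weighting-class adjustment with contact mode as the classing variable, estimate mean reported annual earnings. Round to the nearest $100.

With weight = n_sampled/n_responded per class, the weighted class total is n_sampled:
  mail: 160 × 44,200 = 7,072,000
  web: 200 × 134,800 = 26,960,000
  app: 60 × 101,300 = 6,078,000
  mobile: 360 × 77,000 = 27,720,000
  landline: 240 × 24,300 = 5,832,000
Adjusted estimate = 73,662,000 / 1,020 = 72217.6 → $72,200.

$72,200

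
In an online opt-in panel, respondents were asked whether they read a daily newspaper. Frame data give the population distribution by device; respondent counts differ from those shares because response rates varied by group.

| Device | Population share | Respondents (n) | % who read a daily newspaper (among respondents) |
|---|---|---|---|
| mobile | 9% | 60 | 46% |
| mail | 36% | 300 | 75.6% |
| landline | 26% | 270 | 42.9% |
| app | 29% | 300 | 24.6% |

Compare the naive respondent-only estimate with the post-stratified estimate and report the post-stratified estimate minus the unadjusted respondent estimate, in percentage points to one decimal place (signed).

Without adjustment, the pooled respondent share is:
  (60/930)×46 + (300/930)×75.6 + (270/930)×42.9 + (300/930)×24.6 = 47.7452%
Post-stratified estimate weights by population shares:
  0.09×46 + 0.36×75.6 + 0.26×42.9 + 0.29×24.6 = 49.644%
Difference = 49.644 − 47.7452 = 1.8988 pp.

+1.9 percentage points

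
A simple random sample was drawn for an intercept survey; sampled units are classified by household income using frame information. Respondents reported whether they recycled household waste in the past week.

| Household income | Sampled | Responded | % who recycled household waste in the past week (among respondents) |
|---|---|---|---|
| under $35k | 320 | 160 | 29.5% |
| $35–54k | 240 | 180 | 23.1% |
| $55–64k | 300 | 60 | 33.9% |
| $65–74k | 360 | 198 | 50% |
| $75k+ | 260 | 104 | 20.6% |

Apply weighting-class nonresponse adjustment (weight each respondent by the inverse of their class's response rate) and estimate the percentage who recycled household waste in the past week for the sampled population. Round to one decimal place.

Class response rates: under $35k 160/320 = 50%, $35–54k 180/240 = 75%, $55–64k 60/300 = 20%, $65–74k 198/360 = 55%, $75k+ 104/260 = 40%.
Each respondent's weight = sampled/responded in their class; summing within a class gives n_sampled, so:
  under $35k: 320 × 29.5 = 9440
  $35–54k: 240 × 23.1 = 5544
  $55–64k: 300 × 33.9 = 10,170
  $65–74k: 360 × 50 = 18,000
  $75k+: 260 × 20.6 = 5356
Adjusted estimate = 48,510 / 1,480 = 32.777 → 32.8%.

32.8%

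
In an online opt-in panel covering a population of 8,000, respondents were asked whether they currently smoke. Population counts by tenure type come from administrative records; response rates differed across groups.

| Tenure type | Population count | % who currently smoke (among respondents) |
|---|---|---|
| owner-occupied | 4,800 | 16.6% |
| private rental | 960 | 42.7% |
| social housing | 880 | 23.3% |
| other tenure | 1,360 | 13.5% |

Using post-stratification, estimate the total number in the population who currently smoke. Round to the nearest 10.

Estimated count per cell = population count × respondent percentage:
  owner-occupied: 4,800 × 16.6% = 796.8
  private rental: 960 × 42.7% = 409.92
  social housing: 880 × 23.3% = 205.04
  other tenure: 1,360 × 13.5% = 183.6
Estimated total = 1595.36 → 1,600.

1,600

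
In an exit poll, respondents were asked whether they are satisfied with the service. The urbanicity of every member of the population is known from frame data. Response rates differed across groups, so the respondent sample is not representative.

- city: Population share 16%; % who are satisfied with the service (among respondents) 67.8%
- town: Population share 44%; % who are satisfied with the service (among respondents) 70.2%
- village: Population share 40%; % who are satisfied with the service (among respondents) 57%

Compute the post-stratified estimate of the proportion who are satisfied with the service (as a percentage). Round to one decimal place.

64.5%

Weight each group's respondent value by its population share:
  city: 0.16 × 67.8 = 10.848
  town: 0.44 × 70.2 = 30.888
  village: 0.4 × 57 = 22.8
Post-stratified estimate = 64.536 → 64.5%.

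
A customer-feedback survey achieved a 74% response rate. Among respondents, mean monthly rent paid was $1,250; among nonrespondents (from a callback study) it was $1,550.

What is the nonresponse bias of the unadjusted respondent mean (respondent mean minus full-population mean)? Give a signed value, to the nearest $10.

-$80

Nonresponse fraction = 1 − 0.74 = 0.26.
Bias = (nonresponse fraction) × (respondent mean − nonrespondent mean)
     = 0.26 × (1250 − 1550) = 0.26 × -300 = -78.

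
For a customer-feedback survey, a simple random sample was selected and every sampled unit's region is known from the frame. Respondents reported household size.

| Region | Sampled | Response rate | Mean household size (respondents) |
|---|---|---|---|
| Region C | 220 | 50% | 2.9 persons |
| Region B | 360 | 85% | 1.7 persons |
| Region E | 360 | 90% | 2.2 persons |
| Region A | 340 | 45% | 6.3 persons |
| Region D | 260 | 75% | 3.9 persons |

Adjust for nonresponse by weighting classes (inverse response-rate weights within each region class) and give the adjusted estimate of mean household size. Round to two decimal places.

With weight = n_sampled/n_responded per class, the weighted class total is n_sampled:
  Region C: 220 × 2.9 = 638
  Region B: 360 × 1.7 = 612
  Region E: 360 × 2.2 = 792
  Region A: 340 × 6.3 = 2142
  Region D: 260 × 3.9 = 1014
Adjusted estimate = 5198 / 1,540 = 3.37533 → 3.38.

3.38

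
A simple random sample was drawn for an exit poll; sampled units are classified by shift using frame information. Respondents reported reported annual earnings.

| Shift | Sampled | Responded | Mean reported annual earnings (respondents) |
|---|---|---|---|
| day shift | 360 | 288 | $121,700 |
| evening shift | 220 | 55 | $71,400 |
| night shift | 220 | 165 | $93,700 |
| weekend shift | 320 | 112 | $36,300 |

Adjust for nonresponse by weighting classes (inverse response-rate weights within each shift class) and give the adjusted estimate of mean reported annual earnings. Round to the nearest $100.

Response rates by class: day shift 288/360 = 80%, evening shift 55/220 = 25%, night shift 165/220 = 75%, weekend shift 112/320 = 35%.
Inverse-response-rate weighting restores each class to its sampled count, so class totals weight by n_sampled:
  day shift: 360 × 121,700 = 43,812,000
  evening shift: 220 × 71,400 = 15,708,000
  night shift: 220 × 93,700 = 20,614,000
  weekend shift: 320 × 36,300 = 11,616,000
Adjusted estimate = 91,750,000 / 1,120 = 81919.6 → $81,900.

$81,900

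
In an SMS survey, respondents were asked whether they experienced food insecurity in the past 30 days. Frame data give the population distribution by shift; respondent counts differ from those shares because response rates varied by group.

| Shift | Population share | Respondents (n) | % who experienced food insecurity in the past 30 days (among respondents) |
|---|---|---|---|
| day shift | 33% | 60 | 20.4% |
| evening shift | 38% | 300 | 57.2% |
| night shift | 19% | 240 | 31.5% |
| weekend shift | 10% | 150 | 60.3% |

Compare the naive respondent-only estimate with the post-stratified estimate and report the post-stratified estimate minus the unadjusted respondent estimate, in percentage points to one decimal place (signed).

Without adjustment, the pooled respondent share is:
  (60/750)×20.4 + (300/750)×57.2 + (240/750)×31.5 + (150/750)×60.3 = 46.652%
Post-stratifying to population shares instead:
  0.33×20.4 + 0.38×57.2 + 0.19×31.5 + 0.1×60.3 = 40.483%
Difference = 40.483 − 46.652 = -6.169 pp.

-6.2 percentage points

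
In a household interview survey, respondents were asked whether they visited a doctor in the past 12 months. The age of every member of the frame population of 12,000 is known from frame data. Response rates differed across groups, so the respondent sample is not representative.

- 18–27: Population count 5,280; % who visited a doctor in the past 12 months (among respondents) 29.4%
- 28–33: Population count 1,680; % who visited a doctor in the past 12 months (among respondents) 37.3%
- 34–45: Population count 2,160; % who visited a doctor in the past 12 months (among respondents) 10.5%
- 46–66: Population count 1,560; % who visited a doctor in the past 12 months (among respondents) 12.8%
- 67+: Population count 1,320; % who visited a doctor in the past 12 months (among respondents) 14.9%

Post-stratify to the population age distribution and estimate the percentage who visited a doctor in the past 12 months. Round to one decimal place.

Each cell contributes population-share × respondent value:
  18–27: (5,280/12,000) × 29.4 = 12.936
  28–33: (1,680/12,000) × 37.3 = 5.222
  34–45: (2,160/12,000) × 10.5 = 1.89
  46–66: (1,560/12,000) × 12.8 = 1.664
  67+: (1,320/12,000) × 14.9 = 1.639
Post-stratified estimate = 23.351 → 23.4%.

23.4%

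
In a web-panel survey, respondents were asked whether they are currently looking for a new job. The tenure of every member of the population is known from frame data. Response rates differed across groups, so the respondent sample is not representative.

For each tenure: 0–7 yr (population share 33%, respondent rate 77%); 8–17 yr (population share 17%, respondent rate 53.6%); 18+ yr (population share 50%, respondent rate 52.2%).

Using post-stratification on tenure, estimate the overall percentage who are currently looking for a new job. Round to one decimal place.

60.6%

Each cell contributes population-share × respondent value:
  0–7 yr: 0.33 × 77 = 25.41
  8–17 yr: 0.17 × 53.6 = 9.112
  18+ yr: 0.5 × 52.2 = 26.1
Post-stratified estimate = 60.622 → 60.6%.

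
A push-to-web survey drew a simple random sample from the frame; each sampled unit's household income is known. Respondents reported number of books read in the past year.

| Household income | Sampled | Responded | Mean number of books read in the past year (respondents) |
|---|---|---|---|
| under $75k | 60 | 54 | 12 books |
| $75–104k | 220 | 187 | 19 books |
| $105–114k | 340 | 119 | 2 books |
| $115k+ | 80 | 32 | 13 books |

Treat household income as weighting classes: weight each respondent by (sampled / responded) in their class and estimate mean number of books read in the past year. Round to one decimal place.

Response rates by class: under $75k 54/60 = 90%, $75–104k 187/220 = 85%, $105–114k 119/340 = 35%, $115k+ 32/80 = 40%.
Weighting each respondent by the inverse class response rate inflates each class back to its sampled size, so the class weight is n_sampled:
  under $75k: 60 × 12 = 720
  $75–104k: 220 × 19 = 4180
  $105–114k: 340 × 2 = 680
  $115k+: 80 × 13 = 1040
Adjusted estimate = 6620 / 700 = 9.45714 → 9.5.

9.5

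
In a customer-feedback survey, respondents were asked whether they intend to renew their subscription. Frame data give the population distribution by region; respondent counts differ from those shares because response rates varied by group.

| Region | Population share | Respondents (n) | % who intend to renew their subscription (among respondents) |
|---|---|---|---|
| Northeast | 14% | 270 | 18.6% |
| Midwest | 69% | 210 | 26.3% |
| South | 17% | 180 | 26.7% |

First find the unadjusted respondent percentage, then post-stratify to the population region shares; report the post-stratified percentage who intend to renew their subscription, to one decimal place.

25.3%

Naive respondent-only estimate (weights = respondent counts):
  (270/660)×18.6 + (210/660)×26.3 + (180/660)×26.7 = 23.2591%
Post-stratifying to population shares instead:
  0.14×18.6 + 0.69×26.3 + 0.17×26.7 = 25.29%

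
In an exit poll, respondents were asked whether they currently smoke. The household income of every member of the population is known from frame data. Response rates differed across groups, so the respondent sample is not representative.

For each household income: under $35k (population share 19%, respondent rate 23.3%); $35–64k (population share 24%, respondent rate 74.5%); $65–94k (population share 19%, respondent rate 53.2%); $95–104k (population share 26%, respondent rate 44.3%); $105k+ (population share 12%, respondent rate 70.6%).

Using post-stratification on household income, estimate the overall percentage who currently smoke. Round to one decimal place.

52.4%

Each cell contributes population-share × respondent value:
  under $35k: 0.19 × 23.3 = 4.427
  $35–64k: 0.24 × 74.5 = 17.88
  $65–94k: 0.19 × 53.2 = 10.108
  $95–104k: 0.26 × 44.3 = 11.518
  $105k+: 0.12 × 70.6 = 8.472
Post-stratified estimate = 52.405 → 52.4%.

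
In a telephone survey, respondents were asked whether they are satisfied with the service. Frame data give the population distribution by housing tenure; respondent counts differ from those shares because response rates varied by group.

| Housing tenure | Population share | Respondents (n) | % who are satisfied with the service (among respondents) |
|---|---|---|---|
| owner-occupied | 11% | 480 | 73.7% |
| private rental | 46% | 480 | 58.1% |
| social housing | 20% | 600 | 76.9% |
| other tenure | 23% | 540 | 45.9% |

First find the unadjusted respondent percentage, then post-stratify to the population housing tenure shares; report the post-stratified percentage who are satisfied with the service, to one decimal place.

60.8%

Without adjustment, the pooled respondent share is:
  (480/2100)×73.7 + (480/2100)×58.1 + (600/2100)×76.9 + (540/2100)×45.9 = 63.9%
Reweighting by population housing tenure shares:
  0.11×73.7 + 0.46×58.1 + 0.2×76.9 + 0.23×45.9 = 60.77%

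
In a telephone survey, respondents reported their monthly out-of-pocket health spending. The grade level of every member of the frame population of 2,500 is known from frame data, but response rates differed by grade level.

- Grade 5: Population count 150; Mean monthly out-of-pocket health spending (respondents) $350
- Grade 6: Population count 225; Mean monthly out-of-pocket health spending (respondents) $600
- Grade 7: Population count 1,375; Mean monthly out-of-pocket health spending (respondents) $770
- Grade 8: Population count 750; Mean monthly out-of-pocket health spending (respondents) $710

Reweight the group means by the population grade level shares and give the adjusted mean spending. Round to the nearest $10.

Each cell contributes population-share × respondent value:
  Grade 5: (150/2,500) × 350 = 21
  Grade 6: (225/2,500) × 600 = 54
  Grade 7: (1,375/2,500) × 770 = 423.5
  Grade 8: (750/2,500) × 710 = 213
Post-stratified estimate = 711.5 → $710.

$710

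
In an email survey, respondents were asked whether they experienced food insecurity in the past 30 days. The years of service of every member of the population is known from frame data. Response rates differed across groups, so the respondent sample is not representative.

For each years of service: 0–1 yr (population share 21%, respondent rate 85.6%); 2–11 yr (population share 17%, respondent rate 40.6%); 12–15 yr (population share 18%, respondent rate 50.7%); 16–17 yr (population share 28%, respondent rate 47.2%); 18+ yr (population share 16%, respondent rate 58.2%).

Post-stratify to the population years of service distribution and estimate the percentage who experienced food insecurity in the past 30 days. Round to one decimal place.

56.5%

Weight each group's respondent value by its population share:
  0–1 yr: 0.21 × 85.6 = 17.976
  2–11 yr: 0.17 × 40.6 = 6.902
  12–15 yr: 0.18 × 50.7 = 9.126
  16–17 yr: 0.28 × 47.2 = 13.216
  18+ yr: 0.16 × 58.2 = 9.312
Post-stratified estimate = 56.532 → 56.5%.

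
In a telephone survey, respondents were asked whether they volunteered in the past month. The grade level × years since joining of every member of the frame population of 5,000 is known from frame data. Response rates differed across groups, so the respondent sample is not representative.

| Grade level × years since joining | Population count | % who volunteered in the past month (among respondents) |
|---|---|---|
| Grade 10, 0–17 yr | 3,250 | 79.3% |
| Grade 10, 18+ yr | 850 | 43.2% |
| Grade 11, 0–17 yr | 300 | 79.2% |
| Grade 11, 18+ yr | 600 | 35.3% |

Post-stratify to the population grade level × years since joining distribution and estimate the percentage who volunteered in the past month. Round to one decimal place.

Post-stratification weights by population share, not respondent share:
  Grade 10, 0–17 yr: (3,250/5,000) × 79.3 = 51.545
  Grade 10, 18+ yr: (850/5,000) × 43.2 = 7.344
  Grade 11, 0–17 yr: (300/5,000) × 79.2 = 4.752
  Grade 11, 18+ yr: (600/5,000) × 35.3 = 4.236
Post-stratified estimate = 67.877 → 67.9%.

67.9%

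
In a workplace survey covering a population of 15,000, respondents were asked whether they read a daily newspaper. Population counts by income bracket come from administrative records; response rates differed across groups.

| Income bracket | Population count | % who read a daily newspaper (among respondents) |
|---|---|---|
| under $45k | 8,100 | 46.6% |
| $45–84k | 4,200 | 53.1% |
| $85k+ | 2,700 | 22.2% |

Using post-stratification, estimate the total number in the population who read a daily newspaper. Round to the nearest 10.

Apply each group's respondent rate to its population count:
  under $45k: 8,100 × 46.6% = 3774.6
  $45–84k: 4,200 × 53.1% = 2230.2
  $85k+: 2,700 × 22.2% = 599.4
Estimated total = 6604.2 → 6,600.

6,600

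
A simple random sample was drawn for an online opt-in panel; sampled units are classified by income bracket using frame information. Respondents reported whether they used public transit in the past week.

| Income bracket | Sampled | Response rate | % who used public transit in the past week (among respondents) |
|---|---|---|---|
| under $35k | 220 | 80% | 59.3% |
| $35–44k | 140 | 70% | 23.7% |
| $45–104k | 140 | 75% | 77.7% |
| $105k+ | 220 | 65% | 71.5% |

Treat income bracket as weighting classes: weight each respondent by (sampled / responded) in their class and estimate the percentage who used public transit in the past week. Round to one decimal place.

59.7%

Inverse-response-rate weighting restores each class to its sampled count, so class totals weight by n_sampled:
  under $35k: 220 × 59.3 = 13,046
  $35–44k: 140 × 23.7 = 3318
  $45–104k: 140 × 77.7 = 10,878
  $105k+: 220 × 71.5 = 15,730
Adjusted estimate = 42,972 / 720 = 59.6833 → 59.7%.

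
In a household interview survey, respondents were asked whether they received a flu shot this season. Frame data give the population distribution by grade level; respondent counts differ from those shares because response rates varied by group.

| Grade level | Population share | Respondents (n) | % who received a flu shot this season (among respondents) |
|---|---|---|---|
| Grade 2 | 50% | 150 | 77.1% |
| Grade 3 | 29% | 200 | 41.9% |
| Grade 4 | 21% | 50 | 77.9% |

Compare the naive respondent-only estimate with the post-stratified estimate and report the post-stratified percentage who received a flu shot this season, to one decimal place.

67.1%

Unadjusted (pooled respondent) estimate weights by respondent counts:
  (150/400)×77.1 + (200/400)×41.9 + (50/400)×77.9 = 59.6%
Reweighting by population grade level shares:
  0.5×77.1 + 0.29×41.9 + 0.21×77.9 = 67.06%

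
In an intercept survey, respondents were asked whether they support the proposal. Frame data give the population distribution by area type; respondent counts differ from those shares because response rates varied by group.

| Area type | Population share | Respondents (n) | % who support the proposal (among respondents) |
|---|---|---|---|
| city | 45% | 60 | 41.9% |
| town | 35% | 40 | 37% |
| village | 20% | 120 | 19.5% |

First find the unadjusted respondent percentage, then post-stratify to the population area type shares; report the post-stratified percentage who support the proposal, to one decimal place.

Without adjustment, the pooled respondent share is:
  (60/220)×41.9 + (40/220)×37 + (120/220)×19.5 = 28.7909%
Reweighting by population area type shares:
  0.45×41.9 + 0.35×37 + 0.2×19.5 = 35.705%

35.7%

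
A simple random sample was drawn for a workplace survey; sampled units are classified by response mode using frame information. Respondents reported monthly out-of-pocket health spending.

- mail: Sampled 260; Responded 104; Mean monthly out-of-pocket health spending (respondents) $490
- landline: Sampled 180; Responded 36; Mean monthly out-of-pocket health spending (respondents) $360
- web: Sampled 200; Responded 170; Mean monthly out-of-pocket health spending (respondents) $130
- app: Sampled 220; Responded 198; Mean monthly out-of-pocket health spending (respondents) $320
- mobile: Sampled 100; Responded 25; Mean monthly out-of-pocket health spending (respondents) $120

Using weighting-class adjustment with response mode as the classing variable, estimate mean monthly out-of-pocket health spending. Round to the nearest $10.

$310

Response rates by class: mail 104/260 = 40%, landline 36/180 = 20%, web 170/200 = 85%, app 198/220 = 90%, mobile 25/100 = 25%.
Inverse-response-rate weighting restores each class to its sampled count, so class totals weight by n_sampled:
  mail: 260 × 490 = 127,400
  landline: 180 × 360 = 64,800
  web: 200 × 130 = 26,000
  app: 220 × 320 = 70,400
  mobile: 100 × 120 = 12,000
Adjusted estimate = 300,600 / 960 = 313.125 → $310.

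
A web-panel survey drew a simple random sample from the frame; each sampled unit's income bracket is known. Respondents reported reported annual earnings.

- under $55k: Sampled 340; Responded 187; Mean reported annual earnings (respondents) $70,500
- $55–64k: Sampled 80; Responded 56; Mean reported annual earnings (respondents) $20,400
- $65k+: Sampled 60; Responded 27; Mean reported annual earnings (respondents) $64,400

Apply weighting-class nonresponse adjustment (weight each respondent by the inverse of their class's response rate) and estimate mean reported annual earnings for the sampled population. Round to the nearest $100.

Response rates by class: under $55k 187/340 = 55%, $55–64k 56/80 = 70%, $65k+ 27/60 = 45%.
Each respondent's weight = sampled/responded in their class; summing within a class gives n_sampled, so:
  under $55k: 340 × 70,500 = 23,970,000
  $55–64k: 80 × 20,400 = 1,632,000
  $65k+: 60 × 64,400 = 3,864,000
Adjusted estimate = 29,466,000 / 480 = 61387.5 → $61,400.

$61,400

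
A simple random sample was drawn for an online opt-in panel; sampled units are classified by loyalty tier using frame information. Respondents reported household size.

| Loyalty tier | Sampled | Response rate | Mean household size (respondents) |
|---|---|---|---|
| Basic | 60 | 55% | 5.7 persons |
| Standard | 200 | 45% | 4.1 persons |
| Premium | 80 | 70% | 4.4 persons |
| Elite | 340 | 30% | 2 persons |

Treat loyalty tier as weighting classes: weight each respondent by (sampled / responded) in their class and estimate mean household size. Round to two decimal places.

Inverse-response-rate weighting restores each class to its sampled count, so class totals weight by n_sampled:
  Basic: 60 × 5.7 = 342
  Standard: 200 × 4.1 = 820
  Premium: 80 × 4.4 = 352
  Elite: 340 × 2 = 680
Adjusted estimate = 2194 / 680 = 3.22647 → 3.23.

3.23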